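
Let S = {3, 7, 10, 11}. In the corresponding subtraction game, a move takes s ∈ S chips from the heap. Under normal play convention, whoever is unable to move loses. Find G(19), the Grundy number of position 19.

n :  0  1  2  3  4  5  6  7  8  9 10 11 12 13 14 15 16 17 18 19
G :  0  0  0  1  1  1  0  2  2  1  3  3  2  2  0  0  3  1  1  0

0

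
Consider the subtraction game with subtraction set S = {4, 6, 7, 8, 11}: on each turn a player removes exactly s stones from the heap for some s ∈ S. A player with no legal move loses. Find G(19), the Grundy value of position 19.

1

n :  0  1  2  3  4  5  6  7  8  9 10 11 12 13 14 15 16 17 18 19
G :  0  0  0  0  1  1  1  1  2  2  2  2  3  3  3  0  0  0  0  1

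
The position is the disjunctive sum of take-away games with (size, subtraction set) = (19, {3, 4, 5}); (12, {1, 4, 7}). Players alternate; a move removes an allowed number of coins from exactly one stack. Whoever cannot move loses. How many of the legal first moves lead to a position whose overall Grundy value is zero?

Stack A, S = {3, 4, 5}:
G(0) = 0
G(1) = mex{} = 0
G(2) = mex{} = 0
G(3) = mex{0} = 1
G(4) = mex{0,0} = 1
G(5) = mex{0,0,0} = 1
G(6) = mex{1,0,0} = 2
G(7) = mex{1,1,0} = 2
G(8) = mex{1,1,1} = 0
G(9) = mex{2,1,1} = 0
G(10) = mex{2,2,1} = 0
G(11) = mex{0,2,2} = 1
G(12) = mex{0,0,2} = 1
G(13) = mex{0,0,0} = 1
G(14) = mex{1,0,0} = 2
G(15) = mex{1,1,0} = 2
G(16) = mex{1,1,1} = 0
G(17) = mex{2,1,1} = 0
G(18) = mex{2,2,1} = 0
G(19) = mex{0,2,2} = 1
G_A(19) = 1.
Stack B, S = {1, 4, 7}:
G(0) = 0
G(1) = mex{0} = 1
G(2) = mex{1} = 0
G(3) = mex{0} = 1
G(4) = mex{1,0} = 2
G(5) = mex{2,1} = 0
G(6) = mex{0,0} = 1
G(7) = mex{1,1,0} = 2
G(8) = mex{2,2,1} = 0
G(9) = mex{0,0,0} = 1
G(10) = mex{1,1,1} = 0
G(11) = mex{0,2,2} = 1
G(12) = mex{1,0,0} = 2
G_B(12) = 2.
Combined Grundy value = 1 ⊕ 2 = 3.
A winning move leaves total XOR = 0, i.e. changes one component's Grundy value g to g ⊕ X where X is the current total.
Stack A: need g' = 1⊕3 = 2. Options: 19−3→G=0, 19−4→G=2, 19−5→G=2. Hits: 2.
Stack B: need g' = 2⊕3 = 1. Options: 12−1→G=1, 12−4→G=0, 12−7→G=0. Hits: 1.

3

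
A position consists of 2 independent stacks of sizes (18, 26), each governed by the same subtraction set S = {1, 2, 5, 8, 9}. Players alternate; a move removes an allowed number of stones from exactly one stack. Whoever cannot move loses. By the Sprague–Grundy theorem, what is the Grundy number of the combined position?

All stacks use S = {1, 2, 5, 8, 9}:
G(0) = 0
G(1) = mex{0} = 1
G(2) = mex{1,0} = 2
G(3) = mex{2,1} = 0
G(4) = mex{0,2} = 1
G(5) = mex{1,0,0} = 2
G(6) = mex{2,1,1} = 0
G(7) = mex{0,2,2} = 1
G(8) = mex{1,0,0,0} = 2
G(9) = mex{2,1,1,1,0} = 3
G(10) = mex{3,2,2,2,1} = 0
G(11) = mex{0,3,0,0,2} = 1
G(12) = mex{1,0,1,1,0} = 2
G(13) = mex{2,1,2,2,1} = 0
G(14) = mex{0,2,3,0,2} = 1
G(15) = mex{1,0,0,1,0} = 2
G(16) = mex{2,1,1,2,1} = 0
G(17) = mex{0,2,2,3,2} = 1
G(18) = mex{1,0,0,0,3} = 2
G(19) = mex{2,1,1,1,0} = 3
G(20) = mex{3,2,2,2,1} = 0
G(21) = mex{0,3,0,0,2} = 1
G(22) = mex{1,0,1,1,0} = 2
G(23) = mex{2,1,2,2,1} = 0
G(24) = mex{0,2,3,0,2} = 1
G(25) = mex{1,0,0,1,0} = 2
G(26) = mex{2,1,1,2,1} = 0
Stack A: G(18) = 2.
Stack B: G(26) = 0.
Combined Grundy value = 2 ⊕ 0 = 2.

2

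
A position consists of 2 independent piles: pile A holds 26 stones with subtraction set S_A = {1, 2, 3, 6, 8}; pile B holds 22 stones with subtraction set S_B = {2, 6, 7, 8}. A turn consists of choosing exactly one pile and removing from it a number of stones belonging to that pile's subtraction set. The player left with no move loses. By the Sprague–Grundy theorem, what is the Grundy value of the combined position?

Pile A, S = {1, 2, 3, 6, 8}:
n :  0  1  2  3  4  5  6  7  8  9 10 11 12 13 14 15 16 17 18 19 20 21 22 23 24 25 26
G :  0  1  2  3  0  1  2  3  4  0  1  2  3  0  1  2  3  4  0  1  2  3  0  1  2  3  4
G_A(26) = 4.
Pile B, S = {2, 6, 7, 8}:
G(0) = 0
G(1) = mex{} = 0
G(2) = mex{0} = 1
G(3) = mex{0} = 1
G(4) = mex{1} = 0
G(5) = mex{1} = 0
G(6) = mex{0,0} = 1
G(7) = mex{0,0,0} = 1
G(8) = mex{1,1,0,0} = 2
G(9) = mex{1,1,1,0} = 2
G(10) = mex{2,0,1,1} = 3
G(11) = mex{2,0,0,1} = 3
G(12) = mex{3,1,0,0} = 2
G(13) = mex{3,1,1,0} = 2
G(14) = mex{2,2,1,1} = 0
G(15) = mex{2,2,2,1} = 0
G(16) = mex{0,3,2,2} = 1
G(17) = mex{0,3,3,2} = 1
G(18) = mex{1,2,3,3} = 0
G(19) = mex{1,2,2,3} = 0
G(20) = mex{0,0,2,2} = 1
G(21) = mex{0,0,0,2} = 1
G(22) = mex{1,1,0,0} = 2
G_B(22) = 2.
Combined Grundy value = 4 ⊕ 2 = 6.

6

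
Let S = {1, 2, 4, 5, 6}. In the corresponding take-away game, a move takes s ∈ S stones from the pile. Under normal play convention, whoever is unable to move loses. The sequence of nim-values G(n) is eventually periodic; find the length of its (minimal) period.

G(0) = 0
G(1) = mex{0} = 1
G(2) = mex{1,0} = 2
G(3) = mex{2,1} = 0
G(4) = mex{0,2,0} = 1
G(5) = mex{1,0,1,0} = 2
G(6) = mex{2,1,2,1,0} = 3
G(7) = mex{3,2,0,2,1} = 4
G(8) = mex{4,3,1,0,2} = 5
G(9) = mex{5,4,2,1,0} = 3
G(10) = mex{3,5,3,2,1} = 0
G(11) = mex{0,3,4,3,2} = 1
G(12) = mex{1,0,5,4,3} = 2
G(13) = mex{2,1,3,5,4} = 0
G(14) = mex{0,2,0,3,5} = 1
G(15) = mex{1,0,1,0,3} = 2
G(16) = mex{2,1,2,1,0} = 3
G(17) = mex{3,2,0,2,1} = 4
G(18) = mex{4,3,1,0,2} = 5
G(19) = mex{5,4,2,1,0} = 3
G(20) = mex{3,5,3,2,1} = 0
G(21) = mex{0,3,4,3,2} = 1
G(n+10) = G(n) holds for n = 0,…,5 (a full window of length max(S) = 6), so the sequence is purely periodic with period 10.

10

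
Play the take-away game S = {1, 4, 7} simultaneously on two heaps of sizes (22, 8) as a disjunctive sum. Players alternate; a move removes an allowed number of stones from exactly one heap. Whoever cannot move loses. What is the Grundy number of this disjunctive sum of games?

All heaps use S = {1, 4, 7}:
n :  0  1  2  3  4  5  6  7  8  9 10 11 12 13 14 15 16 17 18 19 20 21 22
G :  0  1  0  1  2  0  1  2  0  1  0  1  2  0  1  2  0  1  0  1  2  0  1
Heap A: G(22) = 1.
Heap B: G(8) = 0.
Combined Grundy value = 1 ⊕ 0 = 1.

1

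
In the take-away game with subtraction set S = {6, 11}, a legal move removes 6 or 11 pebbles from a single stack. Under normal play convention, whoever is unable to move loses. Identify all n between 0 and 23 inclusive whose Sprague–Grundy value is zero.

0, 1, 2, 3, 4, 5, 17, 18, 19, 20, 21, 22

n :  0  1  2  3  4  5  6  7  8  9 10 11 12 13 14 15 16 17 18 19 20 21 22 23
G :  0  0  0  0  0  0  1  1  1  1  1  1  2  2  2  2  2  0  0  0  0  0  0  1
P-positions are exactly the n with G(n) = 0.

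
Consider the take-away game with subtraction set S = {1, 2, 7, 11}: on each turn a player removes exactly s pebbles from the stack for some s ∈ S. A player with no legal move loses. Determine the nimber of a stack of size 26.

2

G(0) = 0
G(1) = mex{0} = 1
G(2) = mex{1,0} = 2
G(3) = mex{2,1} = 0
G(4) = mex{0,2} = 1
G(5) = mex{1,0} = 2
G(6) = mex{2,1} = 0
G(7) = mex{0,2,0} = 1
G(8) = mex{1,0,1} = 2
G(9) = mex{2,1,2} = 0
G(10) = mex{0,2,0} = 1
G(11) = mex{1,0,1,0} = 2
G(12) = mex{2,1,2,1} = 0
G(13) = mex{0,2,0,2} = 1
G(14) = mex{1,0,1,0} = 2
G(15) = mex{2,1,2,1} = 0
G(16) = mex{0,2,0,2} = 1
G(17) = mex{1,0,1,0} = 2
G(18) = mex{2,1,2,1} = 0
G(19) = mex{0,2,0,2} = 1
G(20) = mex{1,0,1,0} = 2
G(21) = mex{2,1,2,1} = 0
G(22) = mex{0,2,0,2} = 1
G(23) = mex{1,0,1,0} = 2
G(24) = mex{2,1,2,1} = 0
G(25) = mex{0,2,0,2} = 1
G(26) = mex{1,0,1,0} = 2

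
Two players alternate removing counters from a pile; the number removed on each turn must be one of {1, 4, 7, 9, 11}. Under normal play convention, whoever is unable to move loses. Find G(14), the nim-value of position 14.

4

n :  0  1  2  3  4  5  6  7  8  9 10 11 12 13 14
G :  0  1  0  1  2  0  1  2  0  1  0  1  2  3  4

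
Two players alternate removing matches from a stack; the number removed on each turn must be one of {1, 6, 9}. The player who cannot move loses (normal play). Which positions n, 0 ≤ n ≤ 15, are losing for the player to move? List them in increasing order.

n :  0  1  2  3  4  5  6  7  8  9 10 11 12 13 14 15
G :  0  1  0  1  0  1  2  0  1  2  3  2  0  1  0  1
P-positions are exactly the n with G(n) = 0.

0, 2, 4, 7, 12, 14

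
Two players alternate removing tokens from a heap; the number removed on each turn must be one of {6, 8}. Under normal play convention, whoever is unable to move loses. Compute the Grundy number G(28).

n :  0  1  2  3  4  5  6  7  8  9 10 11 12 13 14 15 16 17 18 19 20 21 22 23 24 25 26 27 28
G :  0  0  0  0  0  0  1  1  1  1  1  1  2  2  0  0  0  0  0  0  1  1  1  1  1  1  2  2  0

0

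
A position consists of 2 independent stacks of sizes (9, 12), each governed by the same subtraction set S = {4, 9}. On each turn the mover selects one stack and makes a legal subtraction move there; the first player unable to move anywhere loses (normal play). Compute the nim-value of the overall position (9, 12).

3

All stacks use S = {4, 9}:
n :  0  1  2  3  4  5  6  7  8  9 10 11 12
G :  0  0  0  0  1  1  1  1  0  2  2  2  1
Stack A: G(9) = 2.
Stack B: G(12) = 1.
Combined Grundy value = 2 ⊕ 1 = 3.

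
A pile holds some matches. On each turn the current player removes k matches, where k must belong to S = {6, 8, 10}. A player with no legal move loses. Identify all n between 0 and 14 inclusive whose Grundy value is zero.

G(0) = 0
G(1) = mex{} = 0
G(2) = mex{} = 0
G(3) = mex{} = 0
G(4) = mex{} = 0
G(5) = mex{} = 0
G(6) = mex{0} = 1
G(7) = mex{0} = 1
G(8) = mex{0,0} = 1
G(9) = mex{0,0} = 1
G(10) = mex{0,0,0} = 1
G(11) = mex{0,0,0} = 1
G(12) = mex{1,0,0} = 2
G(13) = mex{1,0,0} = 2
G(14) = mex{1,1,0} = 2
P-positions are exactly the n with G(n) = 0.

0, 1, 2, 3, 4, 5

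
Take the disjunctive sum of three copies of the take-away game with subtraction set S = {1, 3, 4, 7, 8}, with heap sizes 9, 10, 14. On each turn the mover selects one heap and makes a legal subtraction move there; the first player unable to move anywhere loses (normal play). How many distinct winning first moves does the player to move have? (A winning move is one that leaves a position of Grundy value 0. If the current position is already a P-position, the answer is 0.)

0

All heaps use S = {1, 3, 4, 7, 8}:
G(0) = 0
G(1) = mex{0} = 1
G(2) = mex{1} = 0
G(3) = mex{0,0} = 1
G(4) = mex{1,1,0} = 2
G(5) = mex{2,0,1} = 3
G(6) = mex{3,1,0} = 2
G(7) = mex{2,2,1,0} = 3
G(8) = mex{3,3,2,1,0} = 4
G(9) = mex{4,2,3,0,1} = 5
G(10) = mex{5,3,2,1,0} = 4
G(11) = mex{4,4,3,2,1} = 0
G(12) = mex{0,5,4,3,2} = 1
G(13) = mex{1,4,5,2,3} = 0
G(14) = mex{0,0,4,3,2} = 1
Heap A: G(9) = 5.
Heap B: G(10) = 4.
Heap C: G(14) = 1.
Combined Grundy value = 5 ⊕ 4 ⊕ 1 = 0.
A winning move leaves total XOR = 0, i.e. changes one component's Grundy value g to g ⊕ X where X is the current total.
Heap A: target g' = 5⊕0 = 5, but every legal move changes the Grundy value (mex property), so 0 moves.
Heap B: target g' = 4⊕0 = 4, but every legal move changes the Grundy value (mex property), so 0 moves.
Heap C: target g' = 1⊕0 = 1, but every legal move changes the Grundy value (mex property), so 0 moves.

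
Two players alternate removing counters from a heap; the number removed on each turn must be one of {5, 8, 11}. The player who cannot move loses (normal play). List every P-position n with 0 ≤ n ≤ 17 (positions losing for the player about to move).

n :  0  1  2  3  4  5  6  7  8  9 10 11 12 13 14 15 16 17
G :  0  0  0  0  0  1  1  1  1  1  2  2  2  2  2  3  0  0
P-positions are exactly the n with G(n) = 0.

0, 1, 2, 3, 4, 16, 17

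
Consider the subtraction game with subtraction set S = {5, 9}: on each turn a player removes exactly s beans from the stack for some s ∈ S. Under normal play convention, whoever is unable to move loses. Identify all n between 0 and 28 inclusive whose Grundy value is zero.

0, 1, 2, 3, 4, 14, 15, 16, 17, 18, 28

G(0) = 0
G(1) = mex{} = 0
G(2) = mex{} = 0
G(3) = mex{} = 0
G(4) = mex{} = 0
G(5) = mex{0} = 1
G(6) = mex{0} = 1
G(7) = mex{0} = 1
G(8) = mex{0} = 1
G(9) = mex{0,0} = 1
G(10) = mex{1,0} = 2
G(11) = mex{1,0} = 2
G(12) = mex{1,0} = 2
G(13) = mex{1,0} = 2
G(14) = mex{1,1} = 0
G(15) = mex{2,1} = 0
G(16) = mex{2,1} = 0
G(17) = mex{2,1} = 0
G(18) = mex{2,1} = 0
G(19) = mex{0,2} = 1
G(20) = mex{0,2} = 1
G(21) = mex{0,2} = 1
G(22) = mex{0,2} = 1
G(23) = mex{0,0} = 1
G(24) = mex{1,0} = 2
G(25) = mex{1,0} = 2
G(26) = mex{1,0} = 2
G(27) = mex{1,0} = 2
G(28) = mex{1,1} = 0
P-positions are exactly the n with G(n) = 0.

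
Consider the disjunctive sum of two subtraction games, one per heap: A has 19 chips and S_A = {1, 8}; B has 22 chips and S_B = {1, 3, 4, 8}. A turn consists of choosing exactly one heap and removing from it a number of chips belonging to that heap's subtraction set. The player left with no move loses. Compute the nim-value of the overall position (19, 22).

Heap A, S = {1, 8}:
n :  0  1  2  3  4  5  6  7  8  9 10 11 12 13 14 15 16 17 18 19
G :  0  1  0  1  0  1  0  1  2  0  1  0  1  0  1  0  1  2  0  1
G_A(19) = 1.
Heap B, S = {1, 3, 4, 8}:
G(0) = 0
G(1) = mex{0} = 1
G(2) = mex{1} = 0
G(3) = mex{0,0} = 1
G(4) = mex{1,1,0} = 2
G(5) = mex{2,0,1} = 3
G(6) = mex{3,1,0} = 2
G(7) = mex{2,2,1} = 0
G(8) = mex{0,3,2,0} = 1
G(9) = mex{1,2,3,1} = 0
G(10) = mex{0,0,2,0} = 1
G(11) = mex{1,1,0,1} = 2
G(12) = mex{2,0,1,2} = 3
G(13) = mex{3,1,0,3} = 2
G(14) = mex{2,2,1,2} = 0
G(15) = mex{0,3,2,0} = 1
G(16) = mex{1,2,3,1} = 0
G(17) = mex{0,0,2,0} = 1
G(18) = mex{1,1,0,1} = 2
G(19) = mex{2,0,1,2} = 3
G(20) = mex{3,1,0,3} = 2
G(21) = mex{2,2,1,2} = 0
G(22) = mex{0,3,2,0} = 1
G_B(22) = 1.
Combined Grundy value = 1 ⊕ 1 = 0.

0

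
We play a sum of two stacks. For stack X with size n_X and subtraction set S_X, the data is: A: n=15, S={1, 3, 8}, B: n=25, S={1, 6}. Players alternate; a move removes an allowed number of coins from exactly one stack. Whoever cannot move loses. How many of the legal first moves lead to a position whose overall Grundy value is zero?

Stack A, S = {1, 3, 8}:
G(0) = 0
G(1) = mex{0} = 1
G(2) = mex{1} = 0
G(3) = mex{0,0} = 1
G(4) = mex{1,1} = 0
G(5) = mex{0,0} = 1
G(6) = mex{1,1} = 0
G(7) = mex{0,0} = 1
G(8) = mex{1,1,0} = 2
G(9) = mex{2,0,1} = 3
G(10) = mex{3,1,0} = 2
G(11) = mex{2,2,1} = 0
G(12) = mex{0,3,0} = 1
G(13) = mex{1,2,1} = 0
G(14) = mex{0,0,0} = 1
G(15) = mex{1,1,1} = 0
G_A(15) = 0.
Stack B, S = {1, 6}:
G(0) = 0
G(1) = mex{0} = 1
G(2) = mex{1} = 0
G(3) = mex{0} = 1
G(4) = mex{1} = 0
G(5) = mex{0} = 1
G(6) = mex{1,0} = 2
G(7) = mex{2,1} = 0
G(8) = mex{0,0} = 1
G(9) = mex{1,1} = 0
G(10) = mex{0,0} = 1
G(11) = mex{1,1} = 0
G(12) = mex{0,2} = 1
G(13) = mex{1,0} = 2
G(14) = mex{2,1} = 0
G(15) = mex{0,0} = 1
G(16) = mex{1,1} = 0
G(17) = mex{0,0} = 1
G(18) = mex{1,1} = 0
G(19) = mex{0,2} = 1
G(20) = mex{1,0} = 2
G(21) = mex{2,1} = 0
G(22) = mex{0,0} = 1
G(23) = mex{1,1} = 0
G(24) = mex{0,0} = 1
G(25) = mex{1,1} = 0
G_B(25) = 0.
Combined Grundy value = 0 ⊕ 0 = 0.
A winning move leaves total XOR = 0, i.e. changes one component's Grundy value g to g ⊕ X where X is the current total.
Stack A: target g' = 0⊕0 = 0, but every legal move changes the Grundy value (mex property), so 0 moves.
Stack B: target g' = 0⊕0 = 0, but every legal move changes the Grundy value (mex property), so 0 moves.

0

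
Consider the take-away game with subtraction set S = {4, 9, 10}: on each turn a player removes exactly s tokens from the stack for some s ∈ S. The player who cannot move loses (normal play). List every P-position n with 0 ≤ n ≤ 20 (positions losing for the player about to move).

0, 1, 2, 3, 8, 14, 15, 16

n :  0  1  2  3  4  5  6  7  8  9 10 11 12 13 14 15 16 17 18 19 20
G :  0  0  0  0  1  1  1  1  0  2  2  2  1  3  0  0  0  2  1  1  1
P-positions are exactly the n with G(n) = 0.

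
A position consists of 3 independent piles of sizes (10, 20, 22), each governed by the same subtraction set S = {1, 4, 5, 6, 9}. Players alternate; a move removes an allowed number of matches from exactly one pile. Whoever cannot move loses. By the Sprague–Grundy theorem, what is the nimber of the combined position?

All piles use S = {1, 4, 5, 6, 9}:
G(0) = 0
G(1) = mex{0} = 1
G(2) = mex{1} = 0
G(3) = mex{0} = 1
G(4) = mex{1,0} = 2
G(5) = mex{2,1,0} = 3
G(6) = mex{3,0,1,0} = 2
G(7) = mex{2,1,0,1} = 3
G(8) = mex{3,2,1,0} = 4
G(9) = mex{4,3,2,1,0} = 5
G(10) = mex{5,2,3,2,1} = 0
G(11) = mex{0,3,2,3,0} = 1
G(12) = mex{1,4,3,2,1} = 0
G(13) = mex{0,5,4,3,2} = 1
G(14) = mex{1,0,5,4,3} = 2
G(15) = mex{2,1,0,5,2} = 3
G(16) = mex{3,0,1,0,3} = 2
G(17) = mex{2,1,0,1,4} = 3
G(18) = mex{3,2,1,0,5} = 4
G(19) = mex{4,3,2,1,0} = 5
G(20) = mex{5,2,3,2,1} = 0
G(21) = mex{0,3,2,3,0} = 1
G(22) = mex{1,4,3,2,1} = 0
Pile A: G(10) = 0.
Pile B: G(20) = 0.
Pile C: G(22) = 0.
Combined Grundy value = 0 ⊕ 0 ⊕ 0 = 0.

0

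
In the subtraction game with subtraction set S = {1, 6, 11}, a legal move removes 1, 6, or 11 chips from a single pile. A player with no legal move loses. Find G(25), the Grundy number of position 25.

1

n :  0  1  2  3  4  5  6  7  8  9 10 11 12 13 14 15 16 17 18 19 20 21 22 23 24 25
G :  0  1  0  1  0  1  2  0  1  0  1  2  0  1  0  1  0  1  2  0  1  0  1  2  0  1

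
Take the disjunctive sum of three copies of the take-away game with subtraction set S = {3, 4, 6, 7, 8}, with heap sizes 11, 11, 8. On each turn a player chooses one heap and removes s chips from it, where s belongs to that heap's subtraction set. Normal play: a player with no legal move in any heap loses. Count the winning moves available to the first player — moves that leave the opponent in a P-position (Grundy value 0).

All heaps use S = {3, 4, 6, 7, 8}:
n :  0  1  2  3  4  5  6  7  8  9 10 11
G :  0  0  0  1  1  1  2  2  2  3  3  0
Heap A: G(11) = 0.
Heap B: G(11) = 0.
Heap C: G(8) = 2.
Combined Grundy value = 0 ⊕ 0 ⊕ 2 = 2.
A winning move leaves total XOR = 0, i.e. changes one component's Grundy value g to g ⊕ X where X is the current total.
Heap A: need g' = 0⊕2 = 2. Options: 11−3→G=2, 11−4→G=2, 11−6→G=1, 11−7→G=1, 11−8→G=1. Hits: 2.
Heap B: need g' = 0⊕2 = 2. Options: 11−3→G=2, 11−4→G=2, 11−6→G=1, 11−7→G=1, 11−8→G=1. Hits: 2.
Heap C: need g' = 2⊕2 = 0. Options: 8−3→G=1, 8−4→G=1, 8−6→G=0, 8−7→G=0, 8−8→G=0. Hits: 3.

7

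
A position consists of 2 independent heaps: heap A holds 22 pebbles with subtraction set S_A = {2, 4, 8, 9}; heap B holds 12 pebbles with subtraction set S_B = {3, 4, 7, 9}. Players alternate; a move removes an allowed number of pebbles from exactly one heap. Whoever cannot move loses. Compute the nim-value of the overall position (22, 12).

Heap A, S = {2, 4, 8, 9}:
G(0) = 0
G(1) = mex{} = 0
G(2) = mex{0} = 1
G(3) = mex{0} = 1
G(4) = mex{1,0} = 2
G(5) = mex{1,0} = 2
G(6) = mex{2,1} = 0
G(7) = mex{2,1} = 0
G(8) = mex{0,2,0} = 1
G(9) = mex{0,2,0,0} = 1
G(10) = mex{1,0,1,0} = 2
G(11) = mex{1,0,1,1} = 2
G(12) = mex{2,1,2,1} = 0
G(13) = mex{2,1,2,2} = 0
G(14) = mex{0,2,0,2} = 1
G(15) = mex{0,2,0,0} = 1
G(16) = mex{1,0,1,0} = 2
G(17) = mex{1,0,1,1} = 2
G(18) = mex{2,1,2,1} = 0
G(19) = mex{2,1,2,2} = 0
G(20) = mex{0,2,0,2} = 1
G(21) = mex{0,2,0,0} = 1
G(22) = mex{1,0,1,0} = 2
G_A(22) = 2.
Heap B, S = {3, 4, 7, 9}:
n :  0  1  2  3  4  5  6  7  8  9 10 11 12
G :  0  0  0  1  1  1  2  2  2  3  3  3  0
G_B(12) = 0.
Combined Grundy value = 2 ⊕ 0 = 2.

2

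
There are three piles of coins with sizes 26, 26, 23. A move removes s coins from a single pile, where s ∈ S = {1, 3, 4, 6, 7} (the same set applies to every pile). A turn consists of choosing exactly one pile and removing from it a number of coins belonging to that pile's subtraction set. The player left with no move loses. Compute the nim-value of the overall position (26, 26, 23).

1

All piles use S = {1, 3, 4, 6, 7}:
n :  0  1  2  3  4  5  6  7  8  9 10 11 12 13 14 15 16 17 18 19 20 21 22 23 24 25 26
G :  0  1  0  1  2  3  2  3  4  5  0  1  0  1  2  3  2  3  4  5  0  1  0  1  2  3  2
Pile A: G(26) = 2.
Pile B: G(26) = 2.
Pile C: G(23) = 1.
Combined Grundy value = 2 ⊕ 2 ⊕ 1 = 1.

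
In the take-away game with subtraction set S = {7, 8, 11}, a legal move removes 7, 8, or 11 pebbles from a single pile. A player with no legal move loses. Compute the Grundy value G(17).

2

G(0) = 0
G(1) = mex{} = 0
G(2) = mex{} = 0
G(3) = mex{} = 0
G(4) = mex{} = 0
G(5) = mex{} = 0
G(6) = mex{} = 0
G(7) = mex{0} = 1
G(8) = mex{0,0} = 1
G(9) = mex{0,0} = 1
G(10) = mex{0,0} = 1
G(11) = mex{0,0,0} = 1
G(12) = mex{0,0,0} = 1
G(13) = mex{0,0,0} = 1
G(14) = mex{1,0,0} = 2
G(15) = mex{1,1,0} = 2
G(16) = mex{1,1,0} = 2
G(17) = mex{1,1,0} = 2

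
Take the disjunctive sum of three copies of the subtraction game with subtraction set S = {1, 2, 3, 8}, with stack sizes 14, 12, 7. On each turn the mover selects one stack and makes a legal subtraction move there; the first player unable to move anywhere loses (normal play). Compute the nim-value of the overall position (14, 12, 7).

All stacks use S = {1, 2, 3, 8}:
n :  0  1  2  3  4  5  6  7  8  9 10 11 12 13 14
G :  0  1  2  3  0  1  2  3  4  0  1  2  3  0  1
Stack A: G(14) = 1.
Stack B: G(12) = 3.
Stack C: G(7) = 3.
Combined Grundy value = 1 ⊕ 3 ⊕ 3 = 1.

1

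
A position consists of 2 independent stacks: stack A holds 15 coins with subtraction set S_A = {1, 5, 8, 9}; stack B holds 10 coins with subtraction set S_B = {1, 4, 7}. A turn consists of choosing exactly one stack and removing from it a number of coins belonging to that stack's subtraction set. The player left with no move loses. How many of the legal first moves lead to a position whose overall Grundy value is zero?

1

Stack A, S = {1, 5, 8, 9}:
G(0) = 0
G(1) = mex{0} = 1
G(2) = mex{1} = 0
G(3) = mex{0} = 1
G(4) = mex{1} = 0
G(5) = mex{0,0} = 1
G(6) = mex{1,1} = 0
G(7) = mex{0,0} = 1
G(8) = mex{1,1,0} = 2
G(9) = mex{2,0,1,0} = 3
G(10) = mex{3,1,0,1} = 2
G(11) = mex{2,0,1,0} = 3
G(12) = mex{3,1,0,1} = 2
G(13) = mex{2,2,1,0} = 3
G(14) = mex{3,3,0,1} = 2
G(15) = mex{2,2,1,0} = 3
G_A(15) = 3.
Stack B, S = {1, 4, 7}:
G(0) = 0
G(1) = mex{0} = 1
G(2) = mex{1} = 0
G(3) = mex{0} = 1
G(4) = mex{1,0} = 2
G(5) = mex{2,1} = 0
G(6) = mex{0,0} = 1
G(7) = mex{1,1,0} = 2
G(8) = mex{2,2,1} = 0
G(9) = mex{0,0,0} = 1
G(10) = mex{1,1,1} = 0
G_B(10) = 0.
Combined Grundy value = 3 ⊕ 0 = 3.
A winning move leaves total XOR = 0, i.e. changes one component's Grundy value g to g ⊕ X where X is the current total.
Stack A: need g' = 3⊕3 = 0. Options: 15−1→G=2, 15−5→G=2, 15−8→G=1, 15−9→G=0. Hits: 1.
Stack B: need g' = 0⊕3 = 3. Options: 10−1→G=1, 10−4→G=1, 10−7→G=1. Hits: 0.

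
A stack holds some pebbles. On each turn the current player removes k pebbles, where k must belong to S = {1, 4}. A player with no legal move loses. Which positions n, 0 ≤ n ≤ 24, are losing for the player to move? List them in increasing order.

0, 2, 5, 7, 10, 12, 15, 17, 20, 22

G(0) = 0
G(1) = mex{0} = 1
G(2) = mex{1} = 0
G(3) = mex{0} = 1
G(4) = mex{1,0} = 2
G(5) = mex{2,1} = 0
G(6) = mex{0,0} = 1
G(7) = mex{1,1} = 0
G(8) = mex{0,2} = 1
G(9) = mex{1,0} = 2
G(10) = mex{2,1} = 0
G(11) = mex{0,0} = 1
G(12) = mex{1,1} = 0
G(13) = mex{0,2} = 1
G(14) = mex{1,0} = 2
G(15) = mex{2,1} = 0
G(16) = mex{0,0} = 1
G(17) = mex{1,1} = 0
G(18) = mex{0,2} = 1
G(19) = mex{1,0} = 2
G(20) = mex{2,1} = 0
G(21) = mex{0,0} = 1
G(22) = mex{1,1} = 0
G(23) = mex{0,2} = 1
G(24) = mex{1,0} = 2
P-positions are exactly the n with G(n) = 0.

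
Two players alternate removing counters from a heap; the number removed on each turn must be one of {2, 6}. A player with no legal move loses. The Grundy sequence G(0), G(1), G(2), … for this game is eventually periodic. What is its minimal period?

G(0) = 0
G(1) = mex{} = 0
G(2) = mex{0} = 1
G(3) = mex{0} = 1
G(4) = mex{1} = 0
G(5) = mex{1} = 0
G(6) = mex{0,0} = 1
G(7) = mex{0,0} = 1
G(8) = mex{1,1} = 0
G(9) = mex{1,1} = 0
G(10) = mex{0,0} = 1
G(11) = mex{0,0} = 1
G(12) = mex{1,1} = 0
G(13) = mex{1,1} = 0
G(14) = mex{0,0} = 1
G(n+4) = G(n) holds for n = 0,…,5 (a full window of length max(S) = 6), so the sequence is purely periodic with period 4.

4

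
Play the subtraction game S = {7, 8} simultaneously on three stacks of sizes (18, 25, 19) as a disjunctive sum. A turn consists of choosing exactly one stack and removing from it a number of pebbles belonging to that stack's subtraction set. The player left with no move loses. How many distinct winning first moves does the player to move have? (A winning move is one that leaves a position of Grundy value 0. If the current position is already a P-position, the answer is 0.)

All stacks use S = {7, 8}:
G(0) = 0
G(1) = mex{} = 0
G(2) = mex{} = 0
G(3) = mex{} = 0
G(4) = mex{} = 0
G(5) = mex{} = 0
G(6) = mex{} = 0
G(7) = mex{0} = 1
G(8) = mex{0,0} = 1
G(9) = mex{0,0} = 1
G(10) = mex{0,0} = 1
G(11) = mex{0,0} = 1
G(12) = mex{0,0} = 1
G(13) = mex{0,0} = 1
G(14) = mex{1,0} = 2
G(15) = mex{1,1} = 0
G(16) = mex{1,1} = 0
G(17) = mex{1,1} = 0
G(18) = mex{1,1} = 0
G(19) = mex{1,1} = 0
G(20) = mex{1,1} = 0
G(21) = mex{2,1} = 0
G(22) = mex{0,2} = 1
G(23) = mex{0,0} = 1
G(24) = mex{0,0} = 1
G(25) = mex{0,0} = 1
Stack A: G(18) = 0.
Stack B: G(25) = 1.
Stack C: G(19) = 0.
Combined Grundy value = 0 ⊕ 1 ⊕ 0 = 1.
A winning move leaves total XOR = 0, i.e. changes one component's Grundy value g to g ⊕ X where X is the current total.
Stack A: need g' = 0⊕1 = 1. Options: 18−7→G=1, 18−8→G=1. Hits: 2.
Stack B: need g' = 1⊕1 = 0. Options: 25−7→G=0, 25−8→G=0. Hits: 2.
Stack C: need g' = 0⊕1 = 1. Options: 19−7→G=1, 19−8→G=1. Hits: 2.

6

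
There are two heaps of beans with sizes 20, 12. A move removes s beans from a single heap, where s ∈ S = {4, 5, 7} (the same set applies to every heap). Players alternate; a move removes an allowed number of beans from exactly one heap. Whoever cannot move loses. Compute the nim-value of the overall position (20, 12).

All heaps use S = {4, 5, 7}:
G(0) = 0
G(1) = mex{} = 0
G(2) = mex{} = 0
G(3) = mex{} = 0
G(4) = mex{0} = 1
G(5) = mex{0,0} = 1
G(6) = mex{0,0} = 1
G(7) = mex{0,0,0} = 1
G(8) = mex{1,0,0} = 2
G(9) = mex{1,1,0} = 2
G(10) = mex{1,1,0} = 2
G(11) = mex{1,1,1} = 0
G(12) = mex{2,1,1} = 0
G(13) = mex{2,2,1} = 0
G(14) = mex{2,2,1} = 0
G(15) = mex{0,2,2} = 1
G(16) = mex{0,0,2} = 1
G(17) = mex{0,0,2} = 1
G(18) = mex{0,0,0} = 1
G(19) = mex{1,0,0} = 2
G(20) = mex{1,1,0} = 2
Heap A: G(20) = 2.
Heap B: G(12) = 0.
Combined Grundy value = 2 ⊕ 0 = 2.

2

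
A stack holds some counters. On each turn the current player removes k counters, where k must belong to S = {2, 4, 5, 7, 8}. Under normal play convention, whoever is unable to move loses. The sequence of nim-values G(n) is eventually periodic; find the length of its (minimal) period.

10

n :  0  1  2  3  4  5  6  7  8  9 10 11 12 13 14 15 16 17 18 19 20 21
G :  0  0  1  1  2  2  3  3  4  4  0  0  1  1  2  2  3  3  4  4  0  0
G(n+10) = G(n) holds for n = 0,…,7 (a full window of length max(S) = 8), so the sequence is purely periodic with period 10.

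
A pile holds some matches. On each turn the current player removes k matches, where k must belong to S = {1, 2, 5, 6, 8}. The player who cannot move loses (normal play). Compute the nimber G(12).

n :  0  1  2  3  4  5  6  7  8  9 10 11 12
G :  0  1  2  0  1  2  3  0  1  2  0  1  2

2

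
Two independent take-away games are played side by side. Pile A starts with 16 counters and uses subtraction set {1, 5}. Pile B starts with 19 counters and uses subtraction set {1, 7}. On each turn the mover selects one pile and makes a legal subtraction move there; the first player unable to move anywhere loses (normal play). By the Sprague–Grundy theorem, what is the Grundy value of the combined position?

Pile A, S = {1, 5}:
G(0) = 0
G(1) = mex{0} = 1
G(2) = mex{1} = 0
G(3) = mex{0} = 1
G(4) = mex{1} = 0
G(5) = mex{0,0} = 1
G(6) = mex{1,1} = 0
G(7) = mex{0,0} = 1
G(8) = mex{1,1} = 0
G(9) = mex{0,0} = 1
G(10) = mex{1,1} = 0
G(11) = mex{0,0} = 1
G(12) = mex{1,1} = 0
G(13) = mex{0,0} = 1
G(14) = mex{1,1} = 0
G(15) = mex{0,0} = 1
G(16) = mex{1,1} = 0
G_A(16) = 0.
Pile B, S = {1, 7}:
n :  0  1  2  3  4  5  6  7  8  9 10 11 12 13 14 15 16 17 18 19
G :  0  1  0  1  0  1  0  1  0  1  0  1  0  1  0  1  0  1  0  1
G_B(19) = 1.
Combined Grundy value = 0 ⊕ 1 = 1.

1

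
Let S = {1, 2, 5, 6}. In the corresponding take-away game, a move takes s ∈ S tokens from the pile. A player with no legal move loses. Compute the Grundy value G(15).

1

n :  0  1  2  3  4  5  6  7  8  9 10 11 12 13 14 15
G :  0  1  2  0  1  2  3  0  1  2  0  1  2  3  0  1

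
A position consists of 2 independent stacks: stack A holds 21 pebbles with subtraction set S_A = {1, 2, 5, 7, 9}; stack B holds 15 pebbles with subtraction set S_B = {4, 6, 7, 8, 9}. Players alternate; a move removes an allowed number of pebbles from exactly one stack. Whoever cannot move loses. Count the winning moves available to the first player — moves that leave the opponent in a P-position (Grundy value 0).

Stack A, S = {1, 2, 5, 7, 9}:
n :  0  1  2  3  4  5  6  7  8  9 10 11 12 13 14 15 16 17 18 19 20 21
G :  0  1  2  0  1  2  0  1  2  3  4  5  3  4  0  1  2  0  1  2  0  1
G_A(21) = 1.
Stack B, S = {4, 6, 7, 8, 9}:
G(0) = 0
G(1) = mex{} = 0
G(2) = mex{} = 0
G(3) = mex{} = 0
G(4) = mex{0} = 1
G(5) = mex{0} = 1
G(6) = mex{0,0} = 1
G(7) = mex{0,0,0} = 1
G(8) = mex{1,0,0,0} = 2
G(9) = mex{1,0,0,0,0} = 2
G(10) = mex{1,1,0,0,0} = 2
G(11) = mex{1,1,1,0,0} = 2
G(12) = mex{2,1,1,1,0} = 3
G(13) = mex{2,1,1,1,1} = 0
G(14) = mex{2,2,1,1,1} = 0
G(15) = mex{2,2,2,1,1} = 0
G_B(15) = 0.
Combined Grundy value = 1 ⊕ 0 = 1.
A winning move leaves total XOR = 0, i.e. changes one component's Grundy value g to g ⊕ X where X is the current total.
Stack A: need g' = 1⊕1 = 0. Options: 21−1→G=0, 21−2→G=2, 21−5→G=2, 21−7→G=0, 21−9→G=3. Hits: 2.
Stack B: need g' = 0⊕1 = 1. Options: 15−4→G=2, 15−6→G=2, 15−7→G=2, 15−8→G=1, 15−9→G=1. Hits: 2.

4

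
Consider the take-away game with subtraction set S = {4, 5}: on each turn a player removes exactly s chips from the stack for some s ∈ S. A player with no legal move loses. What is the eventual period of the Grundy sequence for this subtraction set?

n :  0  1  2  3  4  5  6  7  8  9 10 11 12 13 14 15 16 17 18 19
G :  0  0  0  0  1  1  1  1  2  0  0  0  0  1  1  1  1  2  0  0
G(n+9) = G(n) holds for n = 0,…,4 (a full window of length max(S) = 5), so the sequence is purely periodic with period 9.

9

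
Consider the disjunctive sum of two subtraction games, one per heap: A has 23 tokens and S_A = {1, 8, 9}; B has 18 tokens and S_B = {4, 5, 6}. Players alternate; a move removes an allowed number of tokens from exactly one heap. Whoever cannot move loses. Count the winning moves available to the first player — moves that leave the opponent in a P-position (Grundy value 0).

2

Heap A, S = {1, 8, 9}:
n :  0  1  2  3  4  5  6  7  8  9 10 11 12 13 14 15 16 17 18 19 20 21 22 23
G :  0  1  0  1  0  1  0  1  2  3  2  3  2  3  2  3  0  1  0  1  0  1  0  1
G_A(23) = 1.
Heap B, S = {4, 5, 6}:
G(0) = 0
G(1) = mex{} = 0
G(2) = mex{} = 0
G(3) = mex{} = 0
G(4) = mex{0} = 1
G(5) = mex{0,0} = 1
G(6) = mex{0,0,0} = 1
G(7) = mex{0,0,0} = 1
G(8) = mex{1,0,0} = 2
G(9) = mex{1,1,0} = 2
G(10) = mex{1,1,1} = 0
G(11) = mex{1,1,1} = 0
G(12) = mex{2,1,1} = 0
G(13) = mex{2,2,1} = 0
G(14) = mex{0,2,2} = 1
G(15) = mex{0,0,2} = 1
G(16) = mex{0,0,0} = 1
G(17) = mex{0,0,0} = 1
G(18) = mex{1,0,0} = 2
G_B(18) = 2.
Combined Grundy value = 1 ⊕ 2 = 3.
A winning move leaves total XOR = 0, i.e. changes one component's Grundy value g to g ⊕ X where X is the current total.
Heap A: need g' = 1⊕3 = 2. Options: 23−1→G=0, 23−8→G=3, 23−9→G=2. Hits: 1.
Heap B: need g' = 2⊕3 = 1. Options: 18−4→G=1, 18−5→G=0, 18−6→G=0. Hits: 1.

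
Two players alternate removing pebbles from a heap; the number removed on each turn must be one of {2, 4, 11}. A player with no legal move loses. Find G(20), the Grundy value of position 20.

n :  0  1  2  3  4  5  6  7  8  9 10 11 12 13 14 15 16 17 18 19 20
G :  0  0  1  1  2  2  0  0  1  1  2  2  3  0  0  1  1  2  2  0  0

0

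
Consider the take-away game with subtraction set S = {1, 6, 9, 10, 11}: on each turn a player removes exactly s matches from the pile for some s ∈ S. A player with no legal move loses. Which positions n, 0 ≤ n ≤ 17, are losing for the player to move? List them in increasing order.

G(0) = 0
G(1) = mex{0} = 1
G(2) = mex{1} = 0
G(3) = mex{0} = 1
G(4) = mex{1} = 0
G(5) = mex{0} = 1
G(6) = mex{1,0} = 2
G(7) = mex{2,1} = 0
G(8) = mex{0,0} = 1
G(9) = mex{1,1,0} = 2
G(10) = mex{2,0,1,0} = 3
G(11) = mex{3,1,0,1,0} = 2
G(12) = mex{2,2,1,0,1} = 3
G(13) = mex{3,0,0,1,0} = 2
G(14) = mex{2,1,1,0,1} = 3
G(15) = mex{3,2,2,1,0} = 4
G(16) = mex{4,3,0,2,1} = 5
G(17) = mex{5,2,1,0,2} = 3
P-positions are exactly the n with G(n) = 0.

0, 2, 4, 7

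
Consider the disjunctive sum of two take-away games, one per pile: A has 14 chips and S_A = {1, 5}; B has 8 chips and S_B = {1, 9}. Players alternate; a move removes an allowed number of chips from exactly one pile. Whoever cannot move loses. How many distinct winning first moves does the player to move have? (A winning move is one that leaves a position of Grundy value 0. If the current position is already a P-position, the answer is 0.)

Pile A, S = {1, 5}:
G(0) = 0
G(1) = mex{0} = 1
G(2) = mex{1} = 0
G(3) = mex{0} = 1
G(4) = mex{1} = 0
G(5) = mex{0,0} = 1
G(6) = mex{1,1} = 0
G(7) = mex{0,0} = 1
G(8) = mex{1,1} = 0
G(9) = mex{0,0} = 1
G(10) = mex{1,1} = 0
G(11) = mex{0,0} = 1
G(12) = mex{1,1} = 0
G(13) = mex{0,0} = 1
G(14) = mex{1,1} = 0
G_A(14) = 0.
Pile B, S = {1, 9}:
n : 0 1 2 3 4 5 6 7 8
G : 0 1 0 1 0 1 0 1 0
G_B(8) = 0.
Combined Grundy value = 0 ⊕ 0 = 0.
A winning move leaves total XOR = 0, i.e. changes one component's Grundy value g to g ⊕ X where X is the current total.
Pile A: target g' = 0⊕0 = 0, but every legal move changes the Grundy value (mex property), so 0 moves.
Pile B: target g' = 0⊕0 = 0, but every legal move changes the Grundy value (mex property), so 0 moves.

0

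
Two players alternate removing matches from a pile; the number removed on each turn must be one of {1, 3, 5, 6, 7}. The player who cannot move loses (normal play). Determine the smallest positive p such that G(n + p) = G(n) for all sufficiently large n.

G(0) = 0
G(1) = mex{0} = 1
G(2) = mex{1} = 0
G(3) = mex{0,0} = 1
G(4) = mex{1,1} = 0
G(5) = mex{0,0,0} = 1
G(6) = mex{1,1,1,0} = 2
G(7) = mex{2,0,0,1,0} = 3
G(8) = mex{3,1,1,0,1} = 2
G(9) = mex{2,2,0,1,0} = 3
G(10) = mex{3,3,1,0,1} = 2
G(11) = mex{2,2,2,1,0} = 3
G(12) = mex{3,3,3,2,1} = 0
G(13) = mex{0,2,2,3,2} = 1
G(14) = mex{1,3,3,2,3} = 0
G(15) = mex{0,0,2,3,2} = 1
G(16) = mex{1,1,3,2,3} = 0
G(17) = mex{0,0,0,3,2} = 1
G(18) = mex{1,1,1,0,3} = 2
G(19) = mex{2,0,0,1,0} = 3
G(20) = mex{3,1,1,0,1} = 2
G(21) = mex{2,2,0,1,0} = 3
G(22) = mex{3,3,1,0,1} = 2
G(23) = mex{2,2,2,1,0} = 3
G(24) = mex{3,3,3,2,1} = 0
G(25) = mex{0,2,2,3,2} = 1
G(n+12) = G(n) holds for n = 0,…,6 (a full window of length max(S) = 7), so the sequence is purely periodic with period 12.

12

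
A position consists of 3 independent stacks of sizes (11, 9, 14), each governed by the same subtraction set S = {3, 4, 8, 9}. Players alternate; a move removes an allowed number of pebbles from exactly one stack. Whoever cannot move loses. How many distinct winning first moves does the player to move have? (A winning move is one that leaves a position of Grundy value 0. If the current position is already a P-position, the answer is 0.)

All stacks use S = {3, 4, 8, 9}:
G(0) = 0
G(1) = mex{} = 0
G(2) = mex{} = 0
G(3) = mex{0} = 1
G(4) = mex{0,0} = 1
G(5) = mex{0,0} = 1
G(6) = mex{1,0} = 2
G(7) = mex{1,1} = 0
G(8) = mex{1,1,0} = 2
G(9) = mex{2,1,0,0} = 3
G(10) = mex{0,2,0,0} = 1
G(11) = mex{2,0,1,0} = 3
G(12) = mex{3,2,1,1} = 0
G(13) = mex{1,3,1,1} = 0
G(14) = mex{3,1,2,1} = 0
Stack A: G(11) = 3.
Stack B: G(9) = 3.
Stack C: G(14) = 0.
Combined Grundy value = 3 ⊕ 3 ⊕ 0 = 0.
A winning move leaves total XOR = 0, i.e. changes one component's Grundy value g to g ⊕ X where X is the current total.
Stack A: target g' = 3⊕0 = 3, but every legal move changes the Grundy value (mex property), so 0 moves.
Stack B: target g' = 3⊕0 = 3, but every legal move changes the Grundy value (mex property), so 0 moves.
Stack C: target g' = 0⊕0 = 0, but every legal move changes the Grundy value (mex property), so 0 moves.

0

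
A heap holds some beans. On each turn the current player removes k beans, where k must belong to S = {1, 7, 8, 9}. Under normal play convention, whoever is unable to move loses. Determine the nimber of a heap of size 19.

1

n :  0  1  2  3  4  5  6  7  8  9 10 11 12 13 14 15 16 17 18 19
G :  0  1  0  1  0  1  0  1  2  3  2  3  2  3  2  3  0  1  0  1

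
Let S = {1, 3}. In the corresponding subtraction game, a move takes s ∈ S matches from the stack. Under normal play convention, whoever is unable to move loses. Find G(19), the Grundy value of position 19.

1

G(0) = 0
G(1) = mex{0} = 1
G(2) = mex{1} = 0
G(3) = mex{0,0} = 1
G(4) = mex{1,1} = 0
G(5) = mex{0,0} = 1
G(6) = mex{1,1} = 0
G(7) = mex{0,0} = 1
G(8) = mex{1,1} = 0
G(9) = mex{0,0} = 1
G(10) = mex{1,1} = 0
G(11) = mex{0,0} = 1
G(12) = mex{1,1} = 0
G(13) = mex{0,0} = 1
G(14) = mex{1,1} = 0
G(15) = mex{0,0} = 1
G(16) = mex{1,1} = 0
G(17) = mex{0,0} = 1
G(18) = mex{1,1} = 0
G(19) = mex{0,0} = 1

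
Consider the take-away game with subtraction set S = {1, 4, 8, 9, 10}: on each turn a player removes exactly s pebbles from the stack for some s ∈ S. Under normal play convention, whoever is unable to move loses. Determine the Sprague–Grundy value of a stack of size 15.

n :  0  1  2  3  4  5  6  7  8  9 10 11 12 13 14 15
G :  0  1  0  1  2  0  1  0  1  2  3  2  3  4  5  3

3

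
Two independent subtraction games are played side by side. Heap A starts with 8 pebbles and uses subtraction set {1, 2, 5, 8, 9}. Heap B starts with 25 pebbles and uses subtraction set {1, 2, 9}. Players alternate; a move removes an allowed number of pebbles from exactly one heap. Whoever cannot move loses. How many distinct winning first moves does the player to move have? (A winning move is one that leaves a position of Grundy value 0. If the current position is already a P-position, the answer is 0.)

0

Heap A, S = {1, 2, 5, 8, 9}:
n : 0 1 2 3 4 5 6 7 8
G : 0 1 2 0 1 2 0 1 2
G_A(8) = 2.
Heap B, S = {1, 2, 9}:
n :  0  1  2  3  4  5  6  7  8  9 10 11 12 13 14 15 16 17 18 19 20 21 22 23 24 25
G :  0  1  2  0  1  2  0  1  2  3  0  1  2  0  1  2  0  1  2  3  0  1  2  0  1  2
G_B(25) = 2.
Combined Grundy value = 2 ⊕ 2 = 0.
A winning move leaves total XOR = 0, i.e. changes one component's Grundy value g to g ⊕ X where X is the current total.
Heap A: target g' = 2⊕0 = 2, but every legal move changes the Grundy value (mex property), so 0 moves.
Heap B: target g' = 2⊕0 = 2, but every legal move changes the Grundy value (mex property), so 0 moves.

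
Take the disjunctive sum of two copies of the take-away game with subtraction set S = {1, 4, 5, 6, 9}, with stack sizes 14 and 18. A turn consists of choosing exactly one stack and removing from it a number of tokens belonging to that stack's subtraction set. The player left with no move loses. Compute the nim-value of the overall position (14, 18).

6

All stacks use S = {1, 4, 5, 6, 9}:
n :  0  1  2  3  4  5  6  7  8  9 10 11 12 13 14 15 16 17 18
G :  0  1  0  1  2  3  2  3  4  5  0  1  0  1  2  3  2  3  4
Stack A: G(14) = 2.
Stack B: G(18) = 4.
Combined Grundy value = 2 ⊕ 4 = 6.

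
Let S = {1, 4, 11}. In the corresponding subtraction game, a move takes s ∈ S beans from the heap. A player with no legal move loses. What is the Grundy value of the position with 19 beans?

n :  0  1  2  3  4  5  6  7  8  9 10 11 12 13 14 15 16 17 18 19
G :  0  1  0  1  2  0  1  0  1  2  0  1  0  1  2  0  1  0  1  2

2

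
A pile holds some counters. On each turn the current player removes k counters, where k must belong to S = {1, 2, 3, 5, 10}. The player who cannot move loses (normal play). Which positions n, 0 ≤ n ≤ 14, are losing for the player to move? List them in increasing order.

0, 4, 8, 12

n :  0  1  2  3  4  5  6  7  8  9 10 11 12 13 14
G :  0  1  2  3  0  1  2  3  0  1  2  3  0  1  2
P-positions are exactly the n with G(n) = 0.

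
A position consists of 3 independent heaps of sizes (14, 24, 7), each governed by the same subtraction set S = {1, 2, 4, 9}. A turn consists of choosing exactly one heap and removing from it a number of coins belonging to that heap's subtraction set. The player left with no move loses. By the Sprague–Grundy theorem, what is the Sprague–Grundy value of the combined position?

3

All heaps use S = {1, 2, 4, 9}:
n :  0  1  2  3  4  5  6  7  8  9 10 11 12 13 14 15 16 17 18 19 20 21 22 23 24
G :  0  1  2  0  1  2  0  1  2  3  4  0  1  2  0  1  2  0  1  2  3  4  0  1  2
Heap A: G(14) = 0.
Heap B: G(24) = 2.
Heap C: G(7) = 1.
Combined Grundy value = 0 ⊕ 2 ⊕ 1 = 3.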